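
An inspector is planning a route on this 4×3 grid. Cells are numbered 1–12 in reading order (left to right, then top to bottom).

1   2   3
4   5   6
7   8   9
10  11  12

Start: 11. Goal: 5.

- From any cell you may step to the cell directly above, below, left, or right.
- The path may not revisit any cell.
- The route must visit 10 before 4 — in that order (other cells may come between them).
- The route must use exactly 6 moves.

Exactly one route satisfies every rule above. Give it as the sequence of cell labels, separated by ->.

The waypoints must appear in the order 10, 4, with no cell reused.
Route from 11: left 1 to 10, up 3 to 1, right 1 to 2, down 1 to 5 — 6 moves in all.
Check: order respected (10 at step 1, 4 at step 3); 6 moves as required.

11 -> 10 -> 7 -> 4 -> 1 -> 2 -> 5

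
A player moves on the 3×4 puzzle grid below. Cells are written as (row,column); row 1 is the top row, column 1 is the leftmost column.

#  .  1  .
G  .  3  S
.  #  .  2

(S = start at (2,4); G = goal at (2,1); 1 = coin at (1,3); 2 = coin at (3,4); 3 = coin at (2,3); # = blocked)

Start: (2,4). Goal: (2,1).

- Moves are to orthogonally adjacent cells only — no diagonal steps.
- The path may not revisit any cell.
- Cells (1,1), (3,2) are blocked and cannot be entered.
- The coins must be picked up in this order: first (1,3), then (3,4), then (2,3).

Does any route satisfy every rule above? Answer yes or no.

no

Ignoring the required order, 1 revisit-free route from (2,4) to (2,1) passes through all of (1,3), (3,4), and (2,3); the waypoint orders that occur are (3,4) → (2,3) → (1,3) (1) — never (1,3) → (3,4) → (2,3).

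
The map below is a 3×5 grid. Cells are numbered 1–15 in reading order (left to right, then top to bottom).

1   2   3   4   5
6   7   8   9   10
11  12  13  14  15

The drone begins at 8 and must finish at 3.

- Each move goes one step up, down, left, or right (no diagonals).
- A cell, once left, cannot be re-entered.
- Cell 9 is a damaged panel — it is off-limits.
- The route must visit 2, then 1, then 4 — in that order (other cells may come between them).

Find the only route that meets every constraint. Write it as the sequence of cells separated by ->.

8 -> 7 -> 2 -> 1 -> 6 -> 11 -> 12 -> 13 -> 14 -> 15 -> 10 -> 5 -> 4 -> 3

The waypoints must appear in the order 2, 1, 4, with no cell reused.
Route from 8: left 1 to 7, up 1 to 2, left 1 to 1, down 2 to 11, right 4 to 15, up 2 to 5, left 2 to 3 — 13 moves in all.
Check: order respected (2 at step 2, 1 at step 3, 4 at step 12).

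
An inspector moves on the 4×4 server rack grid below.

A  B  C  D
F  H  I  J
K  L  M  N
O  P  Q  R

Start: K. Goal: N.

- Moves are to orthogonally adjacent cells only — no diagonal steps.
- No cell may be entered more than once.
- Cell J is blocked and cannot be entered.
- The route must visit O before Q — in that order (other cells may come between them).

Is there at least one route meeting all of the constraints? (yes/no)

One route that works: K → O → P → Q → M → N.

yes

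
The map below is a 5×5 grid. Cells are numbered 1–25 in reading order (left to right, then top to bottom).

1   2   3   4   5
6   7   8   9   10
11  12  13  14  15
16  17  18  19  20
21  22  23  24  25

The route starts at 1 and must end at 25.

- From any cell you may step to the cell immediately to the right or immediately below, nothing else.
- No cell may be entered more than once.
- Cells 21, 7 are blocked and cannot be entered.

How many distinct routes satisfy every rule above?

A right/down-only route from 1 to 25 makes exactly 4 down-moves and 4 right-moves in some order.
With no other constraints that would be C(8,4) = 70 routes.
Subtract routes through each blocked cell (inclusion–exclusion for overlaps): − through 7: 40 − through 21: 1 → 29.
That gives 29 routes.

29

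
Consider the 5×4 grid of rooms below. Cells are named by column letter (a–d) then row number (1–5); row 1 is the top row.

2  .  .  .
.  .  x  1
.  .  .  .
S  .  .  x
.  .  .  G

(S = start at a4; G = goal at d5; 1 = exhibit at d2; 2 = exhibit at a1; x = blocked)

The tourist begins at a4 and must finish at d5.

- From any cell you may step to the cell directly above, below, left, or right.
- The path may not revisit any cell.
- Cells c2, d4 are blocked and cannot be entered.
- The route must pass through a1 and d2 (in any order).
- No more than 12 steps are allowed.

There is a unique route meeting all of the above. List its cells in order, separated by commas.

a4, a3, a2, a1, b1, c1, d1, d2, d3, c3, c4, c5, d5

The 12-move cap with required stops at a1, d2 leaves no slack for detours.
Route from a4: 3× up (reaching a1), 3× right (reaching d1), 2× down (reaching d3), left to c3, 2× down (reaching c5), right to d5 — 12 moves in all.
Check: all required cells visited; 12 ≤ 12 moves.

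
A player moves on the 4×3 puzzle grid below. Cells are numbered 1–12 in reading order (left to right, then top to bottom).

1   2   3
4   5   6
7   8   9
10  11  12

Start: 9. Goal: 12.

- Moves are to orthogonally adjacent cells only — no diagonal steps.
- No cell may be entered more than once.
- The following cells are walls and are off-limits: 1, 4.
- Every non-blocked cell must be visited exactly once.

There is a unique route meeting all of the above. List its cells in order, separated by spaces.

Need to visit all 10 open cells exactly once, starting at 9 and ending at 12.
Cell 2 has only two open neighbours (5 and 3), so the path must pass straight through it: one of those is the cell it's entered from and the other is where it exits.
Route from 9: up 2 to 3, left 1 to 2, down 2 to 8, left 1 to 7, down 1 to 10, right 2 to 12 — 9 moves in all.
Check: all 10 open cells covered.

9 6 3 2 5 8 7 10 11 12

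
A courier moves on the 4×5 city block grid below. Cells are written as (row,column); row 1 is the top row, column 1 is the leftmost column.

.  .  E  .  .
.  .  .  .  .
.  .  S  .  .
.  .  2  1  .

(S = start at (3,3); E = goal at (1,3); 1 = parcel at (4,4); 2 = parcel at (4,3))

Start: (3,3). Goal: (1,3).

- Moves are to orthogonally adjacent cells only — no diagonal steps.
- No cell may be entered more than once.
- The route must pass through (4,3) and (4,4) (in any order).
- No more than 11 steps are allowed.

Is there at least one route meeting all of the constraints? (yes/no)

One route that works: (3,3) → (4,3) → (4,4) → (3,4) → (2,4) → (1,4) → (1,3).

yes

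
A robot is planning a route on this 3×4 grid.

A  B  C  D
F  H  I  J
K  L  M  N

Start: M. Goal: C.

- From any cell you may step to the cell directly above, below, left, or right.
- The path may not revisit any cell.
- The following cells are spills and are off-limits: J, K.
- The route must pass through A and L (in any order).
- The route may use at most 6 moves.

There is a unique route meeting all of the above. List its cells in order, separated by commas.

Any route must reach A and L and still end at C within 6 moves, so the order of the required stops is forced.
Route from M: left 1 to L, up 1 to H, left 1 to F, up 1 to A, right 2 to C — 6 moves in all.
Check: all required cells visited; 6 ≤ 6 moves.

M, L, H, F, A, B, C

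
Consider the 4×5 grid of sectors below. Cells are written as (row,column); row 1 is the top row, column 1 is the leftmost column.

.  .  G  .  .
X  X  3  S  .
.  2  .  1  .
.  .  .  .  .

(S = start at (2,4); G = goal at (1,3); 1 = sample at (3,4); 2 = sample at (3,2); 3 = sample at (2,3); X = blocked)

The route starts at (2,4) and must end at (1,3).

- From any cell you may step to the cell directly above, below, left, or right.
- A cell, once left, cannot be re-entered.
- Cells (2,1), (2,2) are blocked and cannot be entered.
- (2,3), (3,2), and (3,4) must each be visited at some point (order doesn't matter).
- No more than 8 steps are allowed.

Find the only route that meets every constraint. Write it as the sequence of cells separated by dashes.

(2,4) - (3,4) - (4,4) - (4,3) - (4,2) - (3,2) - (3,3) - (2,3) - (1,3)

The 8-move cap with required stops at (2,3), (3,2), (3,4) leaves no slack for detours.
Route from (2,4): down 2 to (4,4), left 2 to (4,2), up 1 to (3,2), right 1 to (3,3), up 2 to (1,3) — 8 moves in all.
Check: all required cells visited; 8 ≤ 8 moves.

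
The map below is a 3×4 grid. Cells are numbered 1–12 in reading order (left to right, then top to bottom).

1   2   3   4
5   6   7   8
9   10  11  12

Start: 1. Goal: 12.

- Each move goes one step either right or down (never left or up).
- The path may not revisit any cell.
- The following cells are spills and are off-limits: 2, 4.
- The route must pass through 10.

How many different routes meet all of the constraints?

A right/down-only route from 1 to 12 makes exactly 2 down-moves and 3 right-moves in some order.
With no other constraints that would be C(5,2) = 10 routes.
Split at 10 and multiply the segment counts (each segment already excludes blocked cells): 1→10: 2; 10→12: 1; product = 2.
That gives 2 routes.

2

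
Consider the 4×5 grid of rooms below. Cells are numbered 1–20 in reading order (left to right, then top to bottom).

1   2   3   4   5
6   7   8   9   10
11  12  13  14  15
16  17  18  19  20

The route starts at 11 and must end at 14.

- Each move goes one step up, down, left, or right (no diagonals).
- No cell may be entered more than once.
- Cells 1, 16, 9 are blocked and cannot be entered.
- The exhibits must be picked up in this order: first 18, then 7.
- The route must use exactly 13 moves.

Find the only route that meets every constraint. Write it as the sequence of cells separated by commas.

11, 12, 17, 18, 13, 8, 7, 2, 3, 4, 5, 10, 15, 14

The waypoints must appear in the order 18, 7, with no cell reused.
Route from 11: right to 12, down to 17, right to 18, 2× up (reaching 8), left to 7, up to 2, 3× right (reaching 5), 2× down (reaching 15), left to 14 — 13 moves in all.
Check: order respected (18 at step 3, 7 at step 6); 13 moves as required.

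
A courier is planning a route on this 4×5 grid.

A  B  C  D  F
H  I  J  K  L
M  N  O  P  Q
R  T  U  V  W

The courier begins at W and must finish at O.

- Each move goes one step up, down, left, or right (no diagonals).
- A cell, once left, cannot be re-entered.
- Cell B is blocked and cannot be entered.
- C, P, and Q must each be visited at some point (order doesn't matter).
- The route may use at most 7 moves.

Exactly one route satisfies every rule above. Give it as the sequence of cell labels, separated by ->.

W -> Q -> P -> K -> D -> C -> J -> O

The budget equals the shortest possible length, so every move has to be on a shortest route through the required cells.
Route from W: up 1 to Q, left 1 to P, up 2 to D, left 1 to C, down 2 to O — 7 moves in all.
Check: all required cells visited; 7 ≤ 7 moves.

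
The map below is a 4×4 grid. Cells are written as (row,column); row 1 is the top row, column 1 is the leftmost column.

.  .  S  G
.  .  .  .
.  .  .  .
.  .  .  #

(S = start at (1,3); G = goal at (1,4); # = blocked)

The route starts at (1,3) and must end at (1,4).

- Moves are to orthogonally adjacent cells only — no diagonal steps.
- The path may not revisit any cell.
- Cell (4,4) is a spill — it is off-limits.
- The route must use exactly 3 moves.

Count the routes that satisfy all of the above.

Need simple routes of exactly 3 moves from (1,3) to (1,4) (Manhattan distance 1, so 1 moves are spent on a detour and 1 undoing it).
Enumerating: (1,3) (2,3) (2,4) (1,4).
That gives 1 route.

1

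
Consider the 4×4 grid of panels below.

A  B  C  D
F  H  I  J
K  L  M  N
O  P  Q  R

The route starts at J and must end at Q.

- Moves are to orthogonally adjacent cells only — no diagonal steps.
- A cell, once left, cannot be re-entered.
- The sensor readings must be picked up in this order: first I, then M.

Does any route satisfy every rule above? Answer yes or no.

yes

One route that works: J → I → M → Q.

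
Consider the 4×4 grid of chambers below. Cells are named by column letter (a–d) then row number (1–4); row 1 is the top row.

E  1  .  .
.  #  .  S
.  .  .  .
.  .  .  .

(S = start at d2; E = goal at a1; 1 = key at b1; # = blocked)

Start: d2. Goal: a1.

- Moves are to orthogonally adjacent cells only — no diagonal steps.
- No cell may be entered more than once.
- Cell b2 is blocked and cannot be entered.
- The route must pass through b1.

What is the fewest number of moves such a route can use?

4

Any route passes through b1 somewhere between d2 and a1. Summing Manhattan distances along the two legs (d2 → b1 → a1) gives a lower bound of 3 + 1 = 4 moves.
A route of 4 moves achieves this: d2 → d1 → c1 → b1 → a1.
Since 4 matches the lower bound, it is optimal.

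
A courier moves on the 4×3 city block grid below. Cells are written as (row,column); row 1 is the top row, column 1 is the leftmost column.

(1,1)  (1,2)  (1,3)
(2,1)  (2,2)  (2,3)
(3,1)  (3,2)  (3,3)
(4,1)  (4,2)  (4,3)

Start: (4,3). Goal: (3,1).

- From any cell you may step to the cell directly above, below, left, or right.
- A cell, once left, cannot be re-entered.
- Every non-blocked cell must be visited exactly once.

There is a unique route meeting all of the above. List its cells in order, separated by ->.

Need to visit all 12 open cells exactly once, starting at (4,3) and ending at (3,1).
Route from (4,3): up 3 to (1,3), left 2 to (1,1), down 1 to (2,1), right 1 to (2,2), down 2 to (4,2), left 1 to (4,1), up 1 to (3,1) — 11 moves in all.
Check: all 12 open cells covered.

(4,3) -> (3,3) -> (2,3) -> (1,3) -> (1,2) -> (1,1) -> (2,1) -> (2,2) -> (3,2) -> (4,2) -> (4,1) -> (3,1)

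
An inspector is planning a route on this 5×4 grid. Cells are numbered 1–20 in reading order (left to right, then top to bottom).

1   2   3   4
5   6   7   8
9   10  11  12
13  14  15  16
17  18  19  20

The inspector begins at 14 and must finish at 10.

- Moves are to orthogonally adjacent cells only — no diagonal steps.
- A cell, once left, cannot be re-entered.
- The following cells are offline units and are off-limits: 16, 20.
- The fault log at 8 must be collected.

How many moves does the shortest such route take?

Any route passes through 8 somewhere between 14 and 10. Summing Manhattan distances along the two legs (14 → 8 → 10) gives a lower bound of 4 + 3 = 7 moves.
A route of 7 moves achieves this: 14 → 15 → 11 → 12 → 8 → 7 → 6 → 10.
Since 7 matches the lower bound, it is optimal.

7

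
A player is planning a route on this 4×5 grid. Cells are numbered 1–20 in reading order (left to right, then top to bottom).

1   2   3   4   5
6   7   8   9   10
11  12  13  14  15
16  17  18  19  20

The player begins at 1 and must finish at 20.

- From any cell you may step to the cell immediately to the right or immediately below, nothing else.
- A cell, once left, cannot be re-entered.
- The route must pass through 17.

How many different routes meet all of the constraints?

A right/down-only route from 1 to 20 makes exactly 3 down-moves and 4 right-moves in some order.
With no other constraints that would be C(7,3) = 35 routes.
Split at 17 and multiply the segment counts: 1→17: 4; 17→20: 1; product = 4.
That gives 4 routes.

4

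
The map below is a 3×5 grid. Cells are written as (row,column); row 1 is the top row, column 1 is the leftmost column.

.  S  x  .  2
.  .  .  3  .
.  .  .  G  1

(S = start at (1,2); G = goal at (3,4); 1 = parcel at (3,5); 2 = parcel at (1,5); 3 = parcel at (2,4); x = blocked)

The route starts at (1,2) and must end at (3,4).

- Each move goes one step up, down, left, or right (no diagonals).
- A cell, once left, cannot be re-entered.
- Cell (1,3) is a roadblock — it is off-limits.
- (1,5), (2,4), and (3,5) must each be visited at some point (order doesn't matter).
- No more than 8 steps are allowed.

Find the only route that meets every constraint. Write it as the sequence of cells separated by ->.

(1,2) -> (2,2) -> (2,3) -> (2,4) -> (1,4) -> (1,5) -> (2,5) -> (3,5) -> (3,4)

Any route must reach (1,5), (2,4), and (3,5) and still end at (3,4) within 8 moves, so the order of the required stops is forced.
Route from (1,2): down 1 to (2,2), right 2 to (2,4), up 1 to (1,4), right 1 to (1,5), down 2 to (3,5), left 1 to (3,4) — 8 moves in all.
Check: all required cells visited; 8 ≤ 8 moves.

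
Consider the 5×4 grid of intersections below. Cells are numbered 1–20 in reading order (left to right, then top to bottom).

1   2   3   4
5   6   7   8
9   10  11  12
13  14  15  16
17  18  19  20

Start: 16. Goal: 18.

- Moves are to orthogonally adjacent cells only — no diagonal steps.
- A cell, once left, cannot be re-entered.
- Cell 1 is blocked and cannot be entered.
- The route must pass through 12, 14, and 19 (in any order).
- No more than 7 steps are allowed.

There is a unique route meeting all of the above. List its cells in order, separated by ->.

The budget equals the shortest possible length, so every move has to be on a shortest route through the required cells.
Route from 16: up to 12, 2× left (reaching 10), down to 14, right to 15, down to 19, left to 18 — 7 moves in all.
Check: all required cells visited; 7 ≤ 7 moves.

16 -> 12 -> 11 -> 10 -> 14 -> 15 -> 19 -> 18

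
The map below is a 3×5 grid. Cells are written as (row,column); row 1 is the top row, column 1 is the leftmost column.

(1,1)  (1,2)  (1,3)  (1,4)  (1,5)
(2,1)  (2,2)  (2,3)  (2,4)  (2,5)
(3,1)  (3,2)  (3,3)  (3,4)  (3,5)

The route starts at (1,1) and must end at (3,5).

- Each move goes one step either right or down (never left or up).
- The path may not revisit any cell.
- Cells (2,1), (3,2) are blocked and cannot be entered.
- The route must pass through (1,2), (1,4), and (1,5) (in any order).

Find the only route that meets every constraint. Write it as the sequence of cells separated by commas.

(1,1), (1,2), (1,3), (1,4), (1,5), (2,5), (3,5)

Moves only go right or down, so the column and row indices never decrease.
Route from (1,1): 4× right (reaching (1,5)), 2× down (reaching (3,5)) — 6 moves in all.
Check: all required cells visited.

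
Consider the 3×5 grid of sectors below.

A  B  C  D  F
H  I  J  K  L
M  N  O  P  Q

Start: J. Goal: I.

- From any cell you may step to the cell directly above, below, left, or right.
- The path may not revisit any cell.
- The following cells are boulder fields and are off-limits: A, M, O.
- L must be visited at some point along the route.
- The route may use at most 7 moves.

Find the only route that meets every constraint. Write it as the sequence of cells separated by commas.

The budget equals the shortest possible length, so every move has to be on a shortest route through the required cells.
Route from J: 2× right (reaching L), up to F, 3× left (reaching B), down to I — 7 moves in all.
Check: all required cells visited; 7 ≤ 7 moves.

J, K, L, F, D, C, B, I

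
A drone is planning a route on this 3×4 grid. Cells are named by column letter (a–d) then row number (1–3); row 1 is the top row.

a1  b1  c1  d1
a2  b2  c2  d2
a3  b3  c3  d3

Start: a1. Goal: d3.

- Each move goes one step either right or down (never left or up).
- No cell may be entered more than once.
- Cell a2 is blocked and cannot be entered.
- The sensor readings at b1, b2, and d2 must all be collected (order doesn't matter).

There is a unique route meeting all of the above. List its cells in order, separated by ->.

a1 -> b1 -> b2 -> c2 -> d2 -> d3

Moves only go right or down, so the column and row indices never decrease.
Route from a1: right 1 to b1, down 1 to b2, right 2 to d2, down 1 to d3 — 5 moves in all.
Check: all required cells visited.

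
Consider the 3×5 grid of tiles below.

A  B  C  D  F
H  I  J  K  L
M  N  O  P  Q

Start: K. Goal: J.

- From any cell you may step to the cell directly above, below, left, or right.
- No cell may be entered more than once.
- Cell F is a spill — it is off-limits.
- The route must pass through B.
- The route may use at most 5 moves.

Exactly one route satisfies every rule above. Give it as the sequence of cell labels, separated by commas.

K, D, C, B, I, J

Any route must reach B and still end at J within 5 moves, so the order of the required stops is forced.
Route from K: up 1 to D, left 2 to B, down 1 to I, right 1 to J — 5 moves in all.
Check: all required cells visited; 5 ≤ 5 moves.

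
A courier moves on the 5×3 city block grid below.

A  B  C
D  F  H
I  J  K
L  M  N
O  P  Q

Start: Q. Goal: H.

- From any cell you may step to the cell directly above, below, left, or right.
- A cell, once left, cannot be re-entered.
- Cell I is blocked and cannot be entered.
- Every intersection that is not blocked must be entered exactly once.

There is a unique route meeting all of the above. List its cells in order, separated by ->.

Q -> P -> O -> L -> M -> N -> K -> J -> F -> D -> A -> B -> C -> H

Need to visit all 14 open cells exactly once, starting at Q and ending at H.
Route from Q: 2× left (reaching O), up to L, 2× right (reaching N), up to K, left to J, up to F, left to D, up to A, 2× right (reaching C), down to H — 13 moves in all.
Check: all 14 open cells covered.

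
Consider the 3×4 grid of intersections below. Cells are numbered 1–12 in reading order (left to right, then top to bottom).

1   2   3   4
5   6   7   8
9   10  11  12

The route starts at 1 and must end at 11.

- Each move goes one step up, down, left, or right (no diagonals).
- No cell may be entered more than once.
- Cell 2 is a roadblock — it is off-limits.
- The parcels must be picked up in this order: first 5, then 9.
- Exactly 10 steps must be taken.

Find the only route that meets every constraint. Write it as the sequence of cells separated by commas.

The waypoints must appear in the order 5, 9, with no cell reused.
Route from 1: down 2 to 9, right 1 to 10, up 1 to 6, right 1 to 7, up 1 to 3, right 1 to 4, down 2 to 12, left 1 to 11 — 10 moves in all.
Check: order respected (5 at step 1, 9 at step 2); 10 moves as required.

1, 5, 9, 10, 6, 7, 3, 4, 8, 12, 11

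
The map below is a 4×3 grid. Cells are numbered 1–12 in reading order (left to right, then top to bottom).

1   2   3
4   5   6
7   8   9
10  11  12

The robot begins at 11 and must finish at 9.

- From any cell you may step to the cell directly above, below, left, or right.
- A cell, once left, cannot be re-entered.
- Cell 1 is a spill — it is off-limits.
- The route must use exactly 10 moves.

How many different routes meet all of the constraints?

0

Need simple routes of exactly 10 moves from 11 to 9 (Manhattan distance 2, so 4 moves are spent on a detour and 4 undoing it).
No route satisfies every constraint, so the count is 0.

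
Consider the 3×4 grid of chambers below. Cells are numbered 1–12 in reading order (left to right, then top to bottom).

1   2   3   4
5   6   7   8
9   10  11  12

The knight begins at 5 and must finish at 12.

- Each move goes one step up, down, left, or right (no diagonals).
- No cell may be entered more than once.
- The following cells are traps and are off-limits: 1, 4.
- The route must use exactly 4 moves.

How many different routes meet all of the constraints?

Need simple routes of exactly 4 moves from 5 to 12 (Manhattan distance 4, so 0 moves are spent on a detour and 0 undoing it).
Enumerating: 5 9 10 11 12 | 5 6 10 11 12 | 5 6 7 11 12 | 5 6 7 8 12.
That gives 4 routes.

4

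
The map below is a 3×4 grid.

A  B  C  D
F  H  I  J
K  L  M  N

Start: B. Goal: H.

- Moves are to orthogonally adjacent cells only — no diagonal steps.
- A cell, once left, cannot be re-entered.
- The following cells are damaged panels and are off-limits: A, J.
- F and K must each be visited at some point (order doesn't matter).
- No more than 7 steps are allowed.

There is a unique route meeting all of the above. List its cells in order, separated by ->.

The budget equals the shortest possible length, so every move has to be on a shortest route through the required cells.
Route from B: right 1 to C, down 2 to M, left 2 to K, up 1 to F, right 1 to H — 7 moves in all.
Check: all required cells visited; 7 ≤ 7 moves.

B -> C -> I -> M -> L -> K -> F -> H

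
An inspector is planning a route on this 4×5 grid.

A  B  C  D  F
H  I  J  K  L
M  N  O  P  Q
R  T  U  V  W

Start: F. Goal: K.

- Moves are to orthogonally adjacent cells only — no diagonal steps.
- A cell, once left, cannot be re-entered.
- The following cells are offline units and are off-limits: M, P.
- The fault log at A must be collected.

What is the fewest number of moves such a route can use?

8

Any route passes through A somewhere between F and K. Summing Manhattan distances along the two legs (F → A → K) gives a lower bound of 4 + 4 = 8 moves.
A route of 8 moves achieves this: F → D → C → B → A → H → I → J → K.
Since 8 matches the lower bound, it is optimal.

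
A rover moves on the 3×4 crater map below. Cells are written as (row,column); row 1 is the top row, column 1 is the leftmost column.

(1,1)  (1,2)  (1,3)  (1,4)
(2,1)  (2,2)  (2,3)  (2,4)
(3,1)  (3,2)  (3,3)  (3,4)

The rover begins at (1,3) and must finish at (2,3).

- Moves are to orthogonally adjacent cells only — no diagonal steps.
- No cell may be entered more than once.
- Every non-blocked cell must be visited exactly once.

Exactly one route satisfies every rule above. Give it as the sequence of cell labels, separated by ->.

Need to visit all 12 open cells exactly once, starting at (1,3) and ending at (2,3).
Cell (1,1) has only two open neighbours ((2,1) and (1,2)), so the path must pass straight through it: one of those is the cell it's entered from and the other is where it exits.
Route from (1,3): right to (1,4), 2× down (reaching (3,4)), 3× left (reaching (3,1)), 2× up (reaching (1,1)), right to (1,2), down to (2,2), right to (2,3) — 11 moves in all.
Check: all 12 open cells covered.

(1,3) -> (1,4) -> (2,4) -> (3,4) -> (3,3) -> (3,2) -> (3,1) -> (2,1) -> (1,1) -> (1,2) -> (2,2) -> (2,3)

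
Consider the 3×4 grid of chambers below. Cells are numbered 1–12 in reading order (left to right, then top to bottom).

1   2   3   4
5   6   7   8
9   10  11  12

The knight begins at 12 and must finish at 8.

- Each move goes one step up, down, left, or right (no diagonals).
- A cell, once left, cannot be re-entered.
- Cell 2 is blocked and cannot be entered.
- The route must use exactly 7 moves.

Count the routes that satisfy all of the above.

2

Need simple routes of exactly 7 moves from 12 to 8 (Manhattan distance 1, so 3 moves are spent on a detour and 3 undoing it).
Enumerating: 12 11 10 6 7 3 4 8 | 12 11 10 9 5 6 7 8.
That gives 2 routes.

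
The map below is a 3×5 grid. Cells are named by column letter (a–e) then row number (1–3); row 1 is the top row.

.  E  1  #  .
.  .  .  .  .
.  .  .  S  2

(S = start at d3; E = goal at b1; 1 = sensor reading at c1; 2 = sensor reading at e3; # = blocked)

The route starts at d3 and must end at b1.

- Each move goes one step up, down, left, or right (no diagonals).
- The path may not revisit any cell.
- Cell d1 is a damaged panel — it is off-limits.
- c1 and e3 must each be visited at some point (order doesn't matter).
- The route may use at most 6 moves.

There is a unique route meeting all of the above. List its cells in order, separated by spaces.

The 6-move cap with required stops at c1, e3 leaves no slack for detours.
Route from d3: right to e3, up to e2, 2× left (reaching c2), up to c1, left to b1 — 6 moves in all.
Check: all required cells visited; 6 ≤ 6 moves.

d3 e3 e2 d2 c2 c1 b1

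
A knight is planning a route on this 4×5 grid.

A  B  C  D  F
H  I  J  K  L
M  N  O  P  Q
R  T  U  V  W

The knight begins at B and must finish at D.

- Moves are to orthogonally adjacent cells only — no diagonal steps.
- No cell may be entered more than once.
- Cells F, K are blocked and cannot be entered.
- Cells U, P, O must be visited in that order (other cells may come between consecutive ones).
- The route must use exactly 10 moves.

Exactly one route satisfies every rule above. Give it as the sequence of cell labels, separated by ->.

The waypoints must appear in the order U, P, O, with no cell reused.
Route from B: 3× down (reaching T), 2× right (reaching V), up to P, left to O, 2× up (reaching C), right to D — 10 moves in all.
Check: order respected (U at step 4, P at step 6, O at step 7); 10 moves as required.

B -> I -> N -> T -> U -> V -> P -> O -> J -> C -> D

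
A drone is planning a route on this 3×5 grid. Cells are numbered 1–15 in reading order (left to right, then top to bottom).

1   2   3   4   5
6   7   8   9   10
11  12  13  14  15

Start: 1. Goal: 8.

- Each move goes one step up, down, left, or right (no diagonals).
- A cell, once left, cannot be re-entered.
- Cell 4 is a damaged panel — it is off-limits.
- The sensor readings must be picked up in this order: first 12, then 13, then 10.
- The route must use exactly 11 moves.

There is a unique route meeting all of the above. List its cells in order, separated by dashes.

The waypoints must appear in the order 12, 13, 10, with no cell reused.
Route from 1: right to 2, down to 7, left to 6, down to 11, 4× right (reaching 15), up to 10, 2× left (reaching 8) — 11 moves in all.
Check: order respected (12 at step 5, 13 at step 6, 10 at step 9); 11 moves as required.

1 - 2 - 7 - 6 - 11 - 12 - 13 - 14 - 15 - 10 - 9 - 8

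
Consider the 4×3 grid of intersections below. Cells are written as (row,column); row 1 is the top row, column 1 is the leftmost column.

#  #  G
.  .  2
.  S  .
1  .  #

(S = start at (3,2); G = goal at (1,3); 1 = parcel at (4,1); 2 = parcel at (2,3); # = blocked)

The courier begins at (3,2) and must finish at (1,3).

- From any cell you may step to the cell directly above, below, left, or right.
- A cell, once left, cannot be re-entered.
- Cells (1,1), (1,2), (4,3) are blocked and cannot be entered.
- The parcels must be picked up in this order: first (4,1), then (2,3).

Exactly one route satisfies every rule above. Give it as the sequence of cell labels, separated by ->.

The waypoints must appear in the order (4,1), (2,3), with no cell reused.
Route from (3,2): down to (4,2), left to (4,1), 2× up (reaching (2,1)), 2× right (reaching (2,3)), up to (1,3) — 7 moves in all.
Check: order respected (1 at step 2, 2 at step 6).

(3,2) -> (4,2) -> (4,1) -> (3,1) -> (2,1) -> (2,2) -> (2,3) -> (1,3)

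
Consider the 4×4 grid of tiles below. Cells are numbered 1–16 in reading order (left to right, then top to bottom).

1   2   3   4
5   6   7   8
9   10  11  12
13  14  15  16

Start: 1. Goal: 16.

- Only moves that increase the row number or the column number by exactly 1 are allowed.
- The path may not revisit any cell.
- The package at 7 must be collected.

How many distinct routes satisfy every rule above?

A right/down-only route from 1 to 16 makes exactly 3 down-moves and 3 right-moves in some order.
With no other constraints that would be C(6,3) = 20 routes.
Split at 7 and multiply the segment counts: 1→7: 3; 7→16: 3; product = 9.
That gives 9 routes.

9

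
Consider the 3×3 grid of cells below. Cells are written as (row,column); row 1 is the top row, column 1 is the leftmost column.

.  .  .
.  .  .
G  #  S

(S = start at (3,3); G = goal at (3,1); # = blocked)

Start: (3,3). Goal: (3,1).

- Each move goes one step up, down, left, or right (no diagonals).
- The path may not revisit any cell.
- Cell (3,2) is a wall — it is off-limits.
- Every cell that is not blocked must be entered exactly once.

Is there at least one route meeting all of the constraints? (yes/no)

Colour the cells like a checkerboard: each orthogonal step flips colour, so a Hamiltonian route alternates colours. Here there are 5 cells of one colour and 3 of the other, with start on the same colour as the goal — the counts and endpoints can't be arranged into an alternating sequence of length 8, so no Hamiltonian route exists.

no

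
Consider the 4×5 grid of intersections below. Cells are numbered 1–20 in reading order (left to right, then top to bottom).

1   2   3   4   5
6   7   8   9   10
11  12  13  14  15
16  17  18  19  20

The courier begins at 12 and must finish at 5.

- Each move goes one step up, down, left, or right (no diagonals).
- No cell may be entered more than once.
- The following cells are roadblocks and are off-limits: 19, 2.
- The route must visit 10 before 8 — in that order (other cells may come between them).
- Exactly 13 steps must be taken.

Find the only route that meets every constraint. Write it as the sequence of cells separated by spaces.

The waypoints must appear in the order 10, 8, with no cell reused.
Route from 12: left to 11, down to 16, 2× right (reaching 18), up to 13, 2× right (reaching 15), up to 10, 2× left (reaching 8), up to 3, 2× right (reaching 5) — 13 moves in all.
Check: order respected (10 at step 8, 8 at step 10); 13 moves as required.

12 11 16 17 18 13 14 15 10 9 8 3 4 5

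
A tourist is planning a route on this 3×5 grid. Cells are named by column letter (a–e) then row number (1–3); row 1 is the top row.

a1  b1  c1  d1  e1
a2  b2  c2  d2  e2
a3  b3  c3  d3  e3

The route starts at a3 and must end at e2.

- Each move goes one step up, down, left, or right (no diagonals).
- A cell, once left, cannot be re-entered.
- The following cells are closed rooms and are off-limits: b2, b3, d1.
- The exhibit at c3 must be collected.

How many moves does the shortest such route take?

9

Any route passes through c3 somewhere between a3 and e2. Summing Manhattan distances along the two legs (a3 → c3 → e2) gives a lower bound of 2 + 3 = 5 moves.
That bound ignores the blocked cells. Measuring each leg by the fewest moves that actually steer around them (a3→c3: 6; c3→e2: 3) raises the lower bound to 9.
A route of 9 moves exists: a3 → a2 → a1 → b1 → c1 → c2 → c3 → d3 → d2 → e2.
Since 9 matches that lower bound, it is optimal.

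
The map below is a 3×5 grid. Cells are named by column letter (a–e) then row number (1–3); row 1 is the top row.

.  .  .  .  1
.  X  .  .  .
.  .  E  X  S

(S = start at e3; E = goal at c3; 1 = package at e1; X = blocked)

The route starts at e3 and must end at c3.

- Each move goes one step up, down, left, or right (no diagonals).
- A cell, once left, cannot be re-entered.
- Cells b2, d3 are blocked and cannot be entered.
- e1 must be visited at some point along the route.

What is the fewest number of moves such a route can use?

Any route passes through e1 somewhere between e3 and c3. Summing Manhattan distances along the two legs (e3 → e1 → c3) gives a lower bound of 2 + 4 = 6 moves.
A route of 6 moves achieves this: e3 → e2 → e1 → d1 → d2 → c2 → c3.
Since 6 matches the lower bound, it is optimal.

6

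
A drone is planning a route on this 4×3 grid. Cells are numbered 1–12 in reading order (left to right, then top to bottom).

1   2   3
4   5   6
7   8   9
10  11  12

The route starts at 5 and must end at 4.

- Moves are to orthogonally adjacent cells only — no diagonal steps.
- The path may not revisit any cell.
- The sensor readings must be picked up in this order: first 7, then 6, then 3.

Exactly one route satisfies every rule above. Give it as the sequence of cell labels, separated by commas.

The waypoints must appear in the order 7, 6, 3, with no cell reused.
Route from 5: down to 8, left to 7, down to 10, 2× right (reaching 12), 3× up (reaching 3), 2× left (reaching 1), down to 4 — 11 moves in all.
Check: order respected (7 at step 2, 6 at step 7, 3 at step 8).

5, 8, 7, 10, 11, 12, 9, 6, 3, 2, 1, 4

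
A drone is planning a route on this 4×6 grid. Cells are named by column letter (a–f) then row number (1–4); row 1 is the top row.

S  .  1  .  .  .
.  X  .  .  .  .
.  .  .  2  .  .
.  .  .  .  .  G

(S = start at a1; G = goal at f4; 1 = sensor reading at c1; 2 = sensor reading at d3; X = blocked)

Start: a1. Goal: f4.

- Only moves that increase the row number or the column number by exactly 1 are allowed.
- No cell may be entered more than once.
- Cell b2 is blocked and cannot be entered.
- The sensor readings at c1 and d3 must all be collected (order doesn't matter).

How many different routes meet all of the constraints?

A right/down-only route from a1 to f4 makes exactly 3 down-moves and 5 right-moves in some order.
With no other constraints that would be C(8,3) = 56 routes.
A monotone route can only reach the required cells in the order c1, d3, so split there and multiply the segment counts (each segment already excludes blocked cells): a1→c1: 1; c1→d3: 3; d3→f4: 3; product = 9.
That gives 9 routes.

9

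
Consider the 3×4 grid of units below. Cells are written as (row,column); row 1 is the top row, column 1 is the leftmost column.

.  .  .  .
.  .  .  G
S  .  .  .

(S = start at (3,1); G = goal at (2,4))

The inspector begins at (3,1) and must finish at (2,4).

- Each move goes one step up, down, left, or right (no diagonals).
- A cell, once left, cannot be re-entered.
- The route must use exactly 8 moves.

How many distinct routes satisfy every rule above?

Need simple routes of exactly 8 moves from (3,1) to (2,4) (Manhattan distance 4, so 2 moves are spent on a detour and 2 undoing it).
Branch systematically from the start, pruning whenever the remaining move budget drops below the Manhattan distance to (2,4) or differs from it in parity. Grouping the completions by first move — via (2,1): 7; via (3,2): 4 — and summing: 7 + 4 = 11.
That gives 11 routes.

11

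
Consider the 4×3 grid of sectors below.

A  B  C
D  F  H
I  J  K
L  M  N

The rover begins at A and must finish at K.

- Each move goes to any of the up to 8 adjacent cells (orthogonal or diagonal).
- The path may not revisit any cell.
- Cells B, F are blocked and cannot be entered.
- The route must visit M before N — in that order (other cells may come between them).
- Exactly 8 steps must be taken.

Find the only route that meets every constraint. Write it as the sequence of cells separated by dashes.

A - D - I - L - M - N - J - H - K

The waypoints must appear in the order M, N, with no cell reused.
Route from A: 3× down (reaching L), 2× right (reaching N), up-left to J, up-right to H, down to K — 8 moves in all.
Check: order respected (M at step 4, N at step 5); 8 moves as required.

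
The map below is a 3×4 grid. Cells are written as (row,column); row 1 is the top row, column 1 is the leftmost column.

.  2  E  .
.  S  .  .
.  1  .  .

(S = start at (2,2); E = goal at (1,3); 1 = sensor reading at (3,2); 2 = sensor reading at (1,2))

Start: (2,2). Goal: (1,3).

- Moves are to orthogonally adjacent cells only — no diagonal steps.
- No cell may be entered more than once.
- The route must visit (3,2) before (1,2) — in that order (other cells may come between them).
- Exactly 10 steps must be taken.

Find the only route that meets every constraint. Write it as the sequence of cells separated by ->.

(2,2) -> (2,3) -> (2,4) -> (3,4) -> (3,3) -> (3,2) -> (3,1) -> (2,1) -> (1,1) -> (1,2) -> (1,3)

The waypoints must appear in the order (3,2), (1,2), with no cell reused.
Route from (2,2): right 2 to (2,4), down 1 to (3,4), left 3 to (3,1), up 2 to (1,1), right 2 to (1,3) — 10 moves in all.
Check: order respected (1 at step 5, 2 at step 9); 10 moves as required.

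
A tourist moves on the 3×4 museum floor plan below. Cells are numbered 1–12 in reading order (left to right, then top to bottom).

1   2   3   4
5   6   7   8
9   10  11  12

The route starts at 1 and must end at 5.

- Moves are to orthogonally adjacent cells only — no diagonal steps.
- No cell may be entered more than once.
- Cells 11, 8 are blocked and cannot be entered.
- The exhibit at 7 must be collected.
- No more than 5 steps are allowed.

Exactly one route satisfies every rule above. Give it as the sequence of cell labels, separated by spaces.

1 2 3 7 6 5

Any route must reach 7 and still end at 5 within 5 moves, so the order of the required stops is forced.
Route from 1: 2× right (reaching 3), down to 7, 2× left (reaching 5) — 5 moves in all.
Check: all required cells visited; 5 ≤ 5 moves.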